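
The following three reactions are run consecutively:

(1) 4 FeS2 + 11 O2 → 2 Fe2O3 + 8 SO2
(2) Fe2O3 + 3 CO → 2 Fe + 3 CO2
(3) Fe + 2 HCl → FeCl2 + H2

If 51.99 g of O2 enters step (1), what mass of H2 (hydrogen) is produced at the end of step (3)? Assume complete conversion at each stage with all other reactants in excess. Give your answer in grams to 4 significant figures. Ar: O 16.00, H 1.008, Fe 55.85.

1.191 g

M(O2) = 2(16.00) = 32.00 g/mol.
M(H2) = 2(1.008) = 2.016 g/mol.
n(O2) = 51.99 / 32.00 = 1.6247 mol.
Reaction (1): O2→Fe2O3 ratio 11:2 ⇒ n(Fe2O3) = 0.29540 mol.
Reaction (2): Fe2O3→Fe ratio 1:2 ⇒ n(Fe) = 0.59080 mol.
Reaction (3): Fe→H2 ratio 1:1 ⇒ n(H2) = 0.59080 mol.
Mass of H2 = 0.59080 × 2.016 = 1.1910 g.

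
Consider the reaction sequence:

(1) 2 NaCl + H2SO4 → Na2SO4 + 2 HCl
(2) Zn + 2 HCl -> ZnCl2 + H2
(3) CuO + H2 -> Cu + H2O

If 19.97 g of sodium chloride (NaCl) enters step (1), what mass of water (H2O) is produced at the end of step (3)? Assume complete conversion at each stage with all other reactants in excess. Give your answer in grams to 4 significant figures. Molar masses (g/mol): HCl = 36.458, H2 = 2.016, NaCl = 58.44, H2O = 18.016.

n(NaCl) = 19.97 / 58.44 = 0.34172 mol.
Reaction (1): NaCl→HCl ratio 2:2 ⇒ n(HCl) = 0.34172 mol.
Reaction (2): HCl→H2 ratio 2:1 ⇒ n(H2) = 0.17086 mol.
Reaction (3): H2→H2O ratio 1:1 ⇒ n(H2O) = 0.17086 mol.
Mass of H2O = 0.17086 × 18.016 = 3.0782 g.

3.078 g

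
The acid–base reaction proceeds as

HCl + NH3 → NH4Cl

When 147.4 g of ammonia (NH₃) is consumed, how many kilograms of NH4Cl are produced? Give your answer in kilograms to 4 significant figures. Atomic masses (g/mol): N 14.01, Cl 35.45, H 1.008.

M(NH3) = 14.01 + 3(1.008) = 17.034 g/mol.
M(NH4Cl) = 14.01 + 4(1.008) + 35.45 = 53.492 g/mol.
n(NH3) = 147.40 g / 17.034 g/mol = 8.6533 mol.
From the equation the NH3:NH4Cl mole ratio is 1:1, so n(NH4Cl) = 8.6533 × 1/1 = 8.6533 mol.
Mass of NH4Cl = 8.6533 mol × 53.492 g/mol = 462.88 g.
Converting to kg: 462.88 g = 0.4629 kg.

0.4629 kg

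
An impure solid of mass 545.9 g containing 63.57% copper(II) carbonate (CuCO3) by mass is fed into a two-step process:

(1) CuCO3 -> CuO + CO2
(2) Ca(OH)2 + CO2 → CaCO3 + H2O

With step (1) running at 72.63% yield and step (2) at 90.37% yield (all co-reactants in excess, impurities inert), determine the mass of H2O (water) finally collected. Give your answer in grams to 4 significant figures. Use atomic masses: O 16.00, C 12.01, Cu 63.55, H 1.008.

33.21 g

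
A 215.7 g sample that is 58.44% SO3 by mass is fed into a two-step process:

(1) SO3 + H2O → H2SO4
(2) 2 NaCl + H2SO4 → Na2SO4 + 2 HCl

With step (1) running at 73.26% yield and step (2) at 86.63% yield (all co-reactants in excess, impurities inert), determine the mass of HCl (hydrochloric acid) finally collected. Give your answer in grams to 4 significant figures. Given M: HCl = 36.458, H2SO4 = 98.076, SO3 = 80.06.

Pure SO3 = 215.7 × 0.5844 = 126.06 g.
n(SO3) = 126.06 / 80.06 = 1.5745 mol.
Step 1 (SO3:H2SO4 = 1:1): theoretical n(H2SO4) = 1.5745 mol; at 73.26% yield, n(H2SO4) = 1.1535 mol.
Step 2 (H2SO4:HCl = 1:2): theoretical n(HCl) = 2.3070 mol, so theoretical mass = 2.3070 × 36.458 = 84.107 g.
At 86.63% yield, actual mass of HCl = 84.107 × 0.8663 = 72.862 g.

72.86 g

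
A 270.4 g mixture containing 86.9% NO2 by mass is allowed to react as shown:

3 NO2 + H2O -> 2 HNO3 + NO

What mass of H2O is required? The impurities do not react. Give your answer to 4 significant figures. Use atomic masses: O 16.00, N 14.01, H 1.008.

Mass of pure NO2 = 270.4 g × 0.869 = 234.98 g.
M(NO2) = 14.01 + 2(16.00) = 46.01 g/mol.
M(H2O) = 2(1.008) + 16.00 = 18.016 g/mol.
n(NO2) = 234.98 g / 46.01 g/mol = 5.1071 mol.
From the equation the NO2:H2O mole ratio is 3:1, so n(H2O) = 5.1071 × 1/3 = 1.7024 mol.
Mass of H2O = 1.7024 mol × 18.016 g/mol = 30.670 g.

30.67 g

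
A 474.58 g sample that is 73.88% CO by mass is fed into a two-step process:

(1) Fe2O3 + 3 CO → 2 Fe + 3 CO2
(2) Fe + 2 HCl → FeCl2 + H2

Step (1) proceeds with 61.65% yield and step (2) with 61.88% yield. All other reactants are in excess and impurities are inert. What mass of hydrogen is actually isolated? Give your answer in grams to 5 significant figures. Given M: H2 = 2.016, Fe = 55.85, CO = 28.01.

6.4181 g

Pure CO = 474.58 × 0.7388 = 350.620 g.
n(CO) = 350.620 / 28.01 = 12.5177 mol.
Step 1 (CO:Fe = 3:2): theoretical n(Fe) = 8.34511 mol; at 61.65% yield, n(Fe) = 5.14476 mol.
Step 2 (Fe:H2 = 1:1): theoretical n(H2) = 5.14476 mol, so theoretical mass = 5.14476 × 2.016 = 10.3718 g.
At 61.88% yield, actual mass of H2 = 10.3718 × 0.6188 = 6.41809 g.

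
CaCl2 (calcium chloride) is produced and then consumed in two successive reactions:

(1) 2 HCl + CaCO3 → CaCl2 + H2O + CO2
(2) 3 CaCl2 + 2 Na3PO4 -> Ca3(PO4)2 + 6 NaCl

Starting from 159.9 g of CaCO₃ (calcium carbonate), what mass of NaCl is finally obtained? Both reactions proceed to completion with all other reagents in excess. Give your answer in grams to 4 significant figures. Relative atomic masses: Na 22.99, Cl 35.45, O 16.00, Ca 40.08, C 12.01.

M(CaCO3) = 40.08 + 12.01 + 3(16.00) = 100.09 g/mol.
M(NaCl) = 22.99 + 35.45 = 58.44 g/mol.
n(CaCO3) = 159.90 / 100.09 = 1.5976 mol.
Step 1 gives a 1:1 ratio of CaCO3 to CaCl2, so n(CaCl2) = 1.5976 mol.
In step 2 the CaCl2:NaCl ratio is 3:6, so n(NaCl) = 3.1951 mol.
Mass of NaCl = 3.1951 × 58.44 = 186.72 g.

186.7 g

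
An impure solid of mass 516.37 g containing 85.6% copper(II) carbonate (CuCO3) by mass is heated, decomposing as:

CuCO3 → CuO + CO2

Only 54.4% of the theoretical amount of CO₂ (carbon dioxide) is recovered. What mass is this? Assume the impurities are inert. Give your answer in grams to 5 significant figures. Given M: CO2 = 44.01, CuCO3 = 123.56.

Pure CuCO3 available = 516.37 g × 0.856 = 442.013 g.
n(CuCO3) = 442.013 g / 123.56 g/mol = 3.57731 mol.
From the equation the CuCO3:CO2 mole ratio is 1:1, so n(CO2) = 3.57731 × 1/1 = 3.57731 mol.
Mass of CO2 = 3.57731 mol × 44.01 g/mol = 157.438 g.
Actual mass collected = 157.438 g × 0.544 = 85.6460 g.

85.646 g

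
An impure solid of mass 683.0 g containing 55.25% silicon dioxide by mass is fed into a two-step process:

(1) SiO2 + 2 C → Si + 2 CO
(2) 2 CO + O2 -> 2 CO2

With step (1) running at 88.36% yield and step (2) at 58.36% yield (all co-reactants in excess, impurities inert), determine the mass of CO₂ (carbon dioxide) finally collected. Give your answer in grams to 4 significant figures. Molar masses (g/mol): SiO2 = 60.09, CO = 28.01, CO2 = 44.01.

Pure SiO2 = 683.0 × 0.5525 = 377.36 g.
n(SiO2) = 377.36 / 60.09 = 6.2799 mol.
Step 1 (SiO2:CO = 1:2): theoretical n(CO) = 12.560 mol; at 88.36% yield, n(CO) = 11.098 mol.
Step 2 (CO:CO2 = 2:2): theoretical n(CO2) = 11.098 mol, so theoretical mass = 11.098 × 44.01 = 488.41 g.
At 58.36% yield, actual mass of CO2 = 488.41 × 0.5836 = 285.04 g.

285.0 g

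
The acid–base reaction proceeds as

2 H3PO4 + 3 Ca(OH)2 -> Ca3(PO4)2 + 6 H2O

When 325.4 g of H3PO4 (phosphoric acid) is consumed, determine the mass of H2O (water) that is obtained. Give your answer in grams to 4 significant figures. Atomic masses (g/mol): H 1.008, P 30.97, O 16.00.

179.5 g

M(H3PO4) = 3(1.008) + 30.97 + 4(16.00) = 97.994 g/mol.
M(H2O) = 2(1.008) + 16.00 = 18.016 g/mol.
n(H3PO4) = 325.40 g / 97.994 g/mol = 3.3206 mol.
From the equation the H3PO4:H2O mole ratio is 2:6, so n(H2O) = 3.3206 × 6/2 = 9.9618 mol.
Mass of H2O = 9.9618 mol × 18.016 g/mol = 179.47 g.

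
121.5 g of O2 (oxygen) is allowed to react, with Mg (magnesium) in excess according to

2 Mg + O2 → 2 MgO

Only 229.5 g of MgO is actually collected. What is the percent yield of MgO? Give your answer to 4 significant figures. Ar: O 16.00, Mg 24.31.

M(O2) = 2(16.00) = 32.00 g/mol.
M(MgO) = 24.31 + 16.00 = 40.31 g/mol.
n(O2) = 121.50 g / 32.00 g/mol = 3.7969 mol.
From the equation the O2:MgO mole ratio is 1:2, so n(MgO) = 3.7969 × 2/1 = 7.5938 mol.
Mass of MgO = 7.5938 mol × 40.31 g/mol = 306.10 g.
This is the theoretical yield. Percent yield = 229.5 g / 306.10 g × 100% = 74.975%.

74.97 %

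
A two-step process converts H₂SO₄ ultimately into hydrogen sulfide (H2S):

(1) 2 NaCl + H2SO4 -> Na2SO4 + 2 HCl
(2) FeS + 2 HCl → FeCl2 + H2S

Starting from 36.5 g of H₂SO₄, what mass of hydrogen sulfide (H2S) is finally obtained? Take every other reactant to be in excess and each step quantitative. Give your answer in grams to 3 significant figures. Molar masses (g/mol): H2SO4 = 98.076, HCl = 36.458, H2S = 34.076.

12.7 g

n(H2SO4) = 36.50 / 98.076 = 0.3722 mol.
Step 1 gives a 1:2 ratio of H2SO4 to HCl, so n(HCl) = 0.7443 mol.
In step 2 the HCl:H2S ratio is 2:1, so n(H2S) = 0.3722 mol.
Mass of H2S = 0.3722 × 34.076 = 12.68 g.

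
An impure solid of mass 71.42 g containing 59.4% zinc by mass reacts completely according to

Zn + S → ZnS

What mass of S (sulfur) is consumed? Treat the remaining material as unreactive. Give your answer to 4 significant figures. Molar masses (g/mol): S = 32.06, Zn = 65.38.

Mass of pure Zn = 71.42 g × 0.594 = 42.423 g.
n(Zn) = 42.423 g / 65.38 g/mol = 0.64888 mol.
From the equation the Zn:S mole ratio is 1:1, so n(S) = 0.64888 × 1/1 = 0.64888 mol.
Mass of S = 0.64888 mol × 32.06 g/mol = 20.803 g.

20.80 g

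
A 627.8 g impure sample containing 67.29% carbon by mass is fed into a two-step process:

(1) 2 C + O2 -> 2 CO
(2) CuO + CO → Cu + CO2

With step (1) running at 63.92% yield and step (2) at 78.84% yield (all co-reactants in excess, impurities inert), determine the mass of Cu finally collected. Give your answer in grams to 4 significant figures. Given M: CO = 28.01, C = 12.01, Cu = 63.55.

1126 g

Pure C = 627.8 × 0.6729 = 422.45 g.
n(C) = 422.45 / 12.01 = 35.175 mol.
Step 1 (C:CO = 2:2): theoretical n(CO) = 35.175 mol; at 63.92% yield, n(CO) = 22.484 mol.
Step 2 (CO:Cu = 1:1): theoretical n(Cu) = 22.484 mol, so theoretical mass = 22.484 × 63.55 = 1428.8 g.
At 78.84% yield, actual mass of Cu = 1428.8 × 0.7884 = 1126.5 g.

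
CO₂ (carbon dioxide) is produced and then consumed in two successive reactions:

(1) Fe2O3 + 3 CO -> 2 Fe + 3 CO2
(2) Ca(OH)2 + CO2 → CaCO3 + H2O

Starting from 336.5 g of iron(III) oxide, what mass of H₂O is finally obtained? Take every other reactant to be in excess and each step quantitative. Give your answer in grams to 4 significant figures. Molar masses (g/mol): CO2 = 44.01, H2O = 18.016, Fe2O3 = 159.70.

113.9 g

n(Fe2O3) = 336.50 / 159.70 = 2.1071 mol.
Step 1 gives a 1:3 ratio of Fe2O3 to CO2, so n(CO2) = 6.3212 mol.
In step 2 the CO2:H2O ratio is 1:1, so n(H2O) = 6.3212 mol.
Mass of H2O = 6.3212 × 18.016 = 113.88 g.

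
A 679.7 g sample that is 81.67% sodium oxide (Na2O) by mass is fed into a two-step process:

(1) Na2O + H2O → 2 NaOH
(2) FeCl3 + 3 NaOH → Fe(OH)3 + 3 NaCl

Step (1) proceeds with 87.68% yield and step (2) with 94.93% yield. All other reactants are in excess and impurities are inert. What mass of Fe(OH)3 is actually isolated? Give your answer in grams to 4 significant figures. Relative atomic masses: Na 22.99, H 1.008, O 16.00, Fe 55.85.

531.1 g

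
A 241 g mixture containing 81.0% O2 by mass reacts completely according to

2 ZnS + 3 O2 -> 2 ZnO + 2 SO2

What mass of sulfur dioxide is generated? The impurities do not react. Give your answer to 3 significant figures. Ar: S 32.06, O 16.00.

261 g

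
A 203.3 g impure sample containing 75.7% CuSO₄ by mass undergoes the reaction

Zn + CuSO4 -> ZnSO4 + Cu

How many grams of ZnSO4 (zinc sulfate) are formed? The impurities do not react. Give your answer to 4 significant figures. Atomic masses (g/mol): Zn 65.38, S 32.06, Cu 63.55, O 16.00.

155.7 g

Mass of pure CuSO4 = 203.3 g × 0.757 = 153.90 g.
M(CuSO4) = 63.55 + 32.06 + 4(16.00) = 159.61 g/mol.
M(ZnSO4) = 65.38 + 32.06 + 4(16.00) = 161.44 g/mol.
n(CuSO4) = 153.90 g / 159.61 g/mol = 0.96421 mol.
From the equation the CuSO4:ZnSO4 mole ratio is 1:1, so n(ZnSO4) = 0.96421 × 1/1 = 0.96421 mol.
Mass of ZnSO4 = 0.96421 mol × 161.44 g/mol = 155.66 g.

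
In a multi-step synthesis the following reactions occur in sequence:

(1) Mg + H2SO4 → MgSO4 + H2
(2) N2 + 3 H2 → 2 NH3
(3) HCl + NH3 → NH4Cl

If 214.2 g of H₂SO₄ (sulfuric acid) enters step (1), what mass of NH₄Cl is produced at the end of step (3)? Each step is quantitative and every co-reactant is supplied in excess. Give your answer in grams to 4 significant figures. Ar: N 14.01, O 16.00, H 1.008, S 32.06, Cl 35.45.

77.89 g

M(H2SO4) = 2(1.008) + 32.06 + 4(16.00) = 98.076 g/mol.
M(NH4Cl) = 14.01 + 4(1.008) + 35.45 = 53.492 g/mol.
n(H2SO4) = 214.2 / 98.076 = 2.1840 mol.
Reaction (1): H2SO4→H2 ratio 1:1 ⇒ n(H2) = 2.1840 mol.
Reaction (2): H2→NH3 ratio 3:2 ⇒ n(NH3) = 1.4560 mol.
Reaction (3): NH3→NH4Cl ratio 1:1 ⇒ n(NH4Cl) = 1.4560 mol.
Mass of NH4Cl = 1.4560 × 53.492 = 77.885 g.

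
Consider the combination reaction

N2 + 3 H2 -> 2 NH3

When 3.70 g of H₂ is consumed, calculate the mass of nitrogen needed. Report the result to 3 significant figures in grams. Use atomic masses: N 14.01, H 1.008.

M(H2) = 2(1.008) = 2.016 g/mol.
M(N2) = 2(14.01) = 28.02 g/mol.
n(H2) = 3.700 g / 2.016 g/mol = 1.835 mol.
From the equation the H2:N2 mole ratio is 3:1, so n(N2) = 1.835 × 1/3 = 0.6118 mol.
Mass of N2 = 0.6118 mol × 28.02 g/mol = 17.14 g.

17.1 g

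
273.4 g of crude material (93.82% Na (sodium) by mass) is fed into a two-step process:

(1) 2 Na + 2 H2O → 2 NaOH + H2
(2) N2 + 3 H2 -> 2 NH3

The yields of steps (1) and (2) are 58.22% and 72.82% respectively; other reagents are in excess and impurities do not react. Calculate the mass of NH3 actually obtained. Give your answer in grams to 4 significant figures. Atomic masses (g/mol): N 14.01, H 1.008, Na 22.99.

26.86 g

Pure Na = 273.4 × 0.9382 = 256.50 g.
M(Na) = 22.99 g/mol.
M(NH3) = 14.01 + 3(1.008) = 17.034 g/mol.
n(Na) = 256.50 / 22.99 = 11.157 mol.
Step 1 (Na:H2 = 2:1): theoretical n(H2) = 5.5786 mol; at 58.22% yield, n(H2) = 3.2479 mol.
Step 2 (H2:NH3 = 3:2): theoretical n(NH3) = 2.1652 mol, so theoretical mass = 2.1652 × 17.034 = 36.883 g.
At 72.82% yield, actual mass of NH3 = 36.883 × 0.7282 = 26.858 g.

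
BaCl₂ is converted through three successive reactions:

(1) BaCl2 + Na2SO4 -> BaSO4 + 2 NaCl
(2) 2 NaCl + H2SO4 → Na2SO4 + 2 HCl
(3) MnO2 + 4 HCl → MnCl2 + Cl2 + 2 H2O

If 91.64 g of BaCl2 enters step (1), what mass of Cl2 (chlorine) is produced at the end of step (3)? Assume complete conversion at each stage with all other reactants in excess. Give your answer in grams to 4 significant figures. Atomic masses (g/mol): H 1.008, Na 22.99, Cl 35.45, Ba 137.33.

15.60 g

M(BaCl2) = 137.33 + 2(35.45) = 208.23 g/mol.
M(Cl2) = 2(35.45) = 70.90 g/mol.
n(BaCl2) = 91.64 / 208.23 = 0.44009 mol.
Reaction (1): BaCl2→NaCl ratio 1:2 ⇒ n(NaCl) = 0.88018 mol.
Reaction (2): NaCl→HCl ratio 2:2 ⇒ n(HCl) = 0.88018 mol.
Reaction (3): HCl→Cl2 ratio 4:1 ⇒ n(Cl2) = 0.22005 mol.
Mass of Cl2 = 0.22005 × 70.90 = 15.601 g.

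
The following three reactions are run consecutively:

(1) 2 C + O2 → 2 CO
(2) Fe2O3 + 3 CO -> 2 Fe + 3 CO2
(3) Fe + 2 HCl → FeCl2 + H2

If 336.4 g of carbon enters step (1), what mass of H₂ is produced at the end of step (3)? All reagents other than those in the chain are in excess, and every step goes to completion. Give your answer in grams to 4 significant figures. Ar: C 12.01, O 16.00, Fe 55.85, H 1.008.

M(C) = 12.01 g/mol.
M(H2) = 2(1.008) = 2.016 g/mol.
n(C) = 336.4 / 12.01 = 28.010 mol.
Reaction (1): C→CO ratio 2:2 ⇒ n(CO) = 28.010 mol.
Reaction (2): CO→Fe ratio 3:2 ⇒ n(Fe) = 18.673 mol.
Reaction (3): Fe→H2 ratio 1:1 ⇒ n(H2) = 18.673 mol.
Mass of H2 = 18.673 × 2.016 = 37.645 g.

37.65 g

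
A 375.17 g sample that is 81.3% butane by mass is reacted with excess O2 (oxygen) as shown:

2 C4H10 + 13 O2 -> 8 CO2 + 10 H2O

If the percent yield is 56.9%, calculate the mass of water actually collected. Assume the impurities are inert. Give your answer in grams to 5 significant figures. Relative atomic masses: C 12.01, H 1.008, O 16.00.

268.99 g

Pure C4H10 available = 375.17 g × 0.813 = 305.013 g.
M(C4H10) = 4(12.01) + 10(1.008) = 58.12 g/mol.
M(H2O) = 2(1.008) + 16.00 = 18.016 g/mol.
n(C4H10) = 305.013 g / 58.12 g/mol = 5.24799 mol.
From the equation the C4H10:H2O mole ratio is 2:10, so n(H2O) = 5.24799 × 10/2 = 26.2400 mol.
Mass of H2O = 26.2400 mol × 18.016 g/mol = 472.739 g.
Actual mass collected = 472.739 g × 0.569 = 268.988 g.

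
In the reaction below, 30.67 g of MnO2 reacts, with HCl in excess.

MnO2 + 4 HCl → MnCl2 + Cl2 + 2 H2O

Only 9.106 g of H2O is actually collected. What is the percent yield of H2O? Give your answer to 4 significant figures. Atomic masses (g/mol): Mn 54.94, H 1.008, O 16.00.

M(MnO2) = 54.94 + 2(16.00) = 86.94 g/mol.
M(H2O) = 2(1.008) + 16.00 = 18.016 g/mol.
n(MnO2) = 30.670 g / 86.94 g/mol = 0.35277 mol.
From the equation the MnO2:H2O mole ratio is 1:2, so n(H2O) = 0.35277 × 2/1 = 0.70554 mol.
Mass of H2O = 0.70554 mol × 18.016 g/mol = 12.711 g.
This is the theoretical yield. Percent yield = 9.106 g / 12.711 g × 100% = 71.638%.

71.64 %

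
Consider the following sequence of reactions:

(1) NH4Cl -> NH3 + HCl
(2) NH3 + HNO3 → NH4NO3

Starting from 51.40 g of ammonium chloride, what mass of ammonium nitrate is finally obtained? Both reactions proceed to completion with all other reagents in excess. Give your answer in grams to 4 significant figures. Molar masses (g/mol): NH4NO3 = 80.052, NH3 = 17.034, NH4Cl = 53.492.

n(NH4Cl) = 51.400 / 53.492 = 0.96089 mol.
Step 1 gives a 1:1 ratio of NH4Cl to NH3, so n(NH3) = 0.96089 mol.
In step 2 the NH3:NH4NO3 ratio is 1:1, so n(NH4NO3) = 0.96089 mol.
Mass of NH4NO3 = 0.96089 × 80.052 = 76.921 g.

76.92 g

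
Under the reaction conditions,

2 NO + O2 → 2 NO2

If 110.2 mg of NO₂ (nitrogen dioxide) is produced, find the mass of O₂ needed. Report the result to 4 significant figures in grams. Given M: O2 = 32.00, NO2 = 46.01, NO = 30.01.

0.03832 g

Convert: 110.2 mg = 0.11020 g.
n(NO2) = 0.11020 g / 46.01 g/mol = 0.0023951 mol.
From the equation the NO2:O2 mole ratio is 2:1, so n(O2) = 0.0023951 × 1/2 = 0.0011976 mol.
Mass of O2 = 0.0011976 mol × 32.00 g/mol = 0.038322 g.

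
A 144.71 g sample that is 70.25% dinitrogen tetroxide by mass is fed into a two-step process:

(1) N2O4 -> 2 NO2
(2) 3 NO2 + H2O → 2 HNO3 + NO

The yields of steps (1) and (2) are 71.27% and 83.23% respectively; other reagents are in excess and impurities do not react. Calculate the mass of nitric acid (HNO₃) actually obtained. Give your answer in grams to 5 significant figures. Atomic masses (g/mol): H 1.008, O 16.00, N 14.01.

55.062 g

Pure N2O4 = 144.71 × 0.7025 = 101.659 g.
M(N2O4) = 2(14.01) + 4(16.00) = 92.02 g/mol.
M(HNO3) = 1.008 + 14.01 + 3(16.00) = 63.018 g/mol.
n(N2O4) = 101.659 / 92.02 = 1.10475 mol.
Step 1 (N2O4:NO2 = 1:2): theoretical n(NO2) = 2.20949 mol; at 71.27% yield, n(NO2) = 1.57471 mol.
Step 2 (NO2:HNO3 = 3:2): theoretical n(HNO3) = 1.04980 mol, so theoretical mass = 1.04980 × 63.018 = 66.1565 g.
At 83.23% yield, actual mass of HNO3 = 66.1565 × 0.8323 = 55.0621 g.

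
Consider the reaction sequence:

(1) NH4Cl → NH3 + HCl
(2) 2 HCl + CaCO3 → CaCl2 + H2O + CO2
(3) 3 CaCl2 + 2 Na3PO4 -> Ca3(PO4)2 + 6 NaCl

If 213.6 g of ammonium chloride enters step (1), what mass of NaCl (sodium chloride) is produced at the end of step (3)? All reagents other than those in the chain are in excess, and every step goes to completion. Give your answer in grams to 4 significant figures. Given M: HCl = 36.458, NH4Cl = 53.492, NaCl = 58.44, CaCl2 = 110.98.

233.4 g

n(NH4Cl) = 213.6 / 53.492 = 3.9931 mol.
Reaction (1): NH4Cl→HCl ratio 1:1 ⇒ n(HCl) = 3.9931 mol.
Reaction (2): HCl→CaCl2 ratio 2:1 ⇒ n(CaCl2) = 1.9966 mol.
Reaction (3): CaCl2→NaCl ratio 3:6 ⇒ n(NaCl) = 3.9931 mol.
Mass of NaCl = 3.9931 × 58.44 = 233.36 g.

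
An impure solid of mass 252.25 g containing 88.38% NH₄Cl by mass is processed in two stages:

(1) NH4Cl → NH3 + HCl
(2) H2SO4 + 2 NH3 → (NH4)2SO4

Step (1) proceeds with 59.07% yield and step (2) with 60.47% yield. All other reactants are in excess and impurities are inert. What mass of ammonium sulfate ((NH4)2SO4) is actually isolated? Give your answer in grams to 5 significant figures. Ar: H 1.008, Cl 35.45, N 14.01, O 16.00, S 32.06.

Pure NH4Cl = 252.25 × 0.8838 = 222.939 g.
M(NH4Cl) = 14.01 + 4(1.008) + 35.45 = 53.492 g/mol.
M((NH4)2SO4) = 2(14.01) + 8(1.008) + 32.06 + 4(16.00) = 132.144 g/mol.
n(NH4Cl) = 222.939 / 53.492 = 4.16770 mol.
Step 1 (NH4Cl:NH3 = 1:1): theoretical n(NH3) = 4.16770 mol; at 59.07% yield, n(NH3) = 2.46186 mol.
Step 2 (NH3:(NH4)2SO4 = 2:1): theoretical n((NH4)2SO4) = 1.23093 mol, so theoretical mass = 1.23093 × 132.144 = 162.660 g.
At 60.47% yield, actual mass of (NH4)2SO4 = 162.660 × 0.6047 = 98.3605 g.

98.361 g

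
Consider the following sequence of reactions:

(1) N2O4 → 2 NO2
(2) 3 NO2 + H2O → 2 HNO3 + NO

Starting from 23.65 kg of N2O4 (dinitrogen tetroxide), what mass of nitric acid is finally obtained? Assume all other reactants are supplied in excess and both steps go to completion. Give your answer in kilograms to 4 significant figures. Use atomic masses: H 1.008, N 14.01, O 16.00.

21.59 kg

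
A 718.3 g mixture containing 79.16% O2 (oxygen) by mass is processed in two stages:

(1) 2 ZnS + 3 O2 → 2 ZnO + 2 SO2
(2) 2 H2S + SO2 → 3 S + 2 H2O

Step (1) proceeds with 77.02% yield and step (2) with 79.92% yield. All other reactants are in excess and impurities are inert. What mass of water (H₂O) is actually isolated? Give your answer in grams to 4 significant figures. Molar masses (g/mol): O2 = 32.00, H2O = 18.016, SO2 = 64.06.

Pure O2 = 718.3 × 0.7916 = 568.61 g.
n(O2) = 568.61 / 32.00 = 17.769 mol.
Step 1 (O2:SO2 = 3:2): theoretical n(SO2) = 11.846 mol; at 77.02% yield, n(SO2) = 9.1238 mol.
Step 2 (SO2:H2O = 1:2): theoretical n(H2O) = 18.248 mol, so theoretical mass = 18.248 × 18.016 = 328.75 g.
At 79.92% yield, actual mass of H2O = 328.75 × 0.7992 = 262.73 g.

262.7 g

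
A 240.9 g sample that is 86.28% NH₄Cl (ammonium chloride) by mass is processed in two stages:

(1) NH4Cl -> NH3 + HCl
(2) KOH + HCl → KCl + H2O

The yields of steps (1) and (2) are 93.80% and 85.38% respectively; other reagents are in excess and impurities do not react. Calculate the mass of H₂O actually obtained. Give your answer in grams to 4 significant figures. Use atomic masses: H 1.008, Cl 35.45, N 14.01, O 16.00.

Pure NH4Cl = 240.9 × 0.8628 = 207.85 g.
M(NH4Cl) = 14.01 + 4(1.008) + 35.45 = 53.492 g/mol.
M(H2O) = 2(1.008) + 16.00 = 18.016 g/mol.
n(NH4Cl) = 207.85 / 53.492 = 3.8856 mol.
Step 1 (NH4Cl:HCl = 1:1): theoretical n(HCl) = 3.8856 mol; at 93.80% yield, n(HCl) = 3.6447 mol.
Step 2 (HCl:H2O = 1:1): theoretical n(H2O) = 3.6447 mol, so theoretical mass = 3.6447 × 18.016 = 65.663 g.
At 85.38% yield, actual mass of H2O = 65.663 × 0.8538 = 56.063 g.

56.06 g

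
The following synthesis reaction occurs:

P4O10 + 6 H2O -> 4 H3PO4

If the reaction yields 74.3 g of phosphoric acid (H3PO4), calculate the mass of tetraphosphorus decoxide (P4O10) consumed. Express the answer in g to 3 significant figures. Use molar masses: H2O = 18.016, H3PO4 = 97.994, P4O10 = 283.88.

n(H3PO4) = 74.30 g / 97.994 g/mol = 0.7582 mol.
From the equation the H3PO4:P4O10 mole ratio is 4:1, so n(P4O10) = 0.7582 × 1/4 = 0.1896 mol.
Mass of P4O10 = 0.1896 mol × 283.88 g/mol = 53.81 g.

53.8 g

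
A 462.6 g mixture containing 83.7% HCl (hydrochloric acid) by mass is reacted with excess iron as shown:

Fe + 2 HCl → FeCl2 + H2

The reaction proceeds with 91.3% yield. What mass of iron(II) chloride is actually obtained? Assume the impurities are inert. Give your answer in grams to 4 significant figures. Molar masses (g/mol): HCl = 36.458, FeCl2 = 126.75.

Pure HCl available = 462.6 g × 0.837 = 387.20 g.
n(HCl) = 387.20 g / 36.458 g/mol = 10.620 mol.
From the equation the HCl:FeCl2 mole ratio is 2:1, so n(FeCl2) = 10.620 × 1/2 = 5.3102 mol.
Mass of FeCl2 = 5.3102 mol × 126.75 g/mol = 673.06 g.
Actual mass collected = 673.06 g × 0.913 = 614.51 g.

614.5 g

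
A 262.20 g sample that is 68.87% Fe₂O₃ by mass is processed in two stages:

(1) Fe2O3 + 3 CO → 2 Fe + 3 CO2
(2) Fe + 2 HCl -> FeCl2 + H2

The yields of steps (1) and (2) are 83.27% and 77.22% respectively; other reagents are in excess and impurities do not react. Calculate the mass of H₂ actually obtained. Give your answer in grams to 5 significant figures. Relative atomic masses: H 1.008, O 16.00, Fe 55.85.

2.9315 g

Pure Fe2O3 = 262.20 × 0.6887 = 180.577 g.
M(Fe2O3) = 2(55.85) + 3(16.00) = 159.70 g/mol.
M(H2) = 2(1.008) = 2.016 g/mol.
n(Fe2O3) = 180.577 / 159.70 = 1.13073 mol.
Step 1 (Fe2O3:Fe = 1:2): theoretical n(Fe) = 2.26145 mol; at 83.27% yield, n(Fe) = 1.88311 mol.
Step 2 (Fe:H2 = 1:1): theoretical n(H2) = 1.88311 mol, so theoretical mass = 1.88311 × 2.016 = 3.79636 g.
At 77.22% yield, actual mass of H2 = 3.79636 × 0.7722 = 2.93155 g.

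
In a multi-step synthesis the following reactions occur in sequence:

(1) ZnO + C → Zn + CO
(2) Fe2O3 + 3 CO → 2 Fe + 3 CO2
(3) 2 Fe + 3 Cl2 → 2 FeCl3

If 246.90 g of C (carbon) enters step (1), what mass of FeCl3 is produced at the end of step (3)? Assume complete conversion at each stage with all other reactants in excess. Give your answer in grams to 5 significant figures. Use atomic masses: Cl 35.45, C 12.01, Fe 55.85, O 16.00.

2223.0 g

M(C) = 12.01 g/mol.
M(FeCl3) = 55.85 + 3(35.45) = 162.20 g/mol.
n(C) = 246.90 / 12.01 = 20.5579 mol.
Reaction (1): C→CO ratio 1:1 ⇒ n(CO) = 20.5579 mol.
Reaction (2): CO→Fe ratio 3:2 ⇒ n(Fe) = 13.7052 mol.
Reaction (3): Fe→FeCl3 ratio 2:2 ⇒ n(FeCl3) = 13.7052 mol.
Mass of FeCl3 = 13.7052 × 162.20 = 2222.99 g.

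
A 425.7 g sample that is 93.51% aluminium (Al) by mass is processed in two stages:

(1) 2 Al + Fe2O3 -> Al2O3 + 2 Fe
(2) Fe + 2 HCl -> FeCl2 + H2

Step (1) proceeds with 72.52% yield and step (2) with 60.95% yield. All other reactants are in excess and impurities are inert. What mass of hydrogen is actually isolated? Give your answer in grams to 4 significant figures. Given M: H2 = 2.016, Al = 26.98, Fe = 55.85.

Pure Al = 425.7 × 0.9351 = 398.07 g.
n(Al) = 398.07 / 26.98 = 14.754 mol.
Step 1 (Al:Fe = 2:2): theoretical n(Fe) = 14.754 mol; at 72.52% yield, n(Fe) = 10.700 mol.
Step 2 (Fe:H2 = 1:1): theoretical n(H2) = 10.700 mol, so theoretical mass = 10.700 × 2.016 = 21.571 g.
At 60.95% yield, actual mass of H2 = 21.571 × 0.6095 = 13.147 g.

13.15 g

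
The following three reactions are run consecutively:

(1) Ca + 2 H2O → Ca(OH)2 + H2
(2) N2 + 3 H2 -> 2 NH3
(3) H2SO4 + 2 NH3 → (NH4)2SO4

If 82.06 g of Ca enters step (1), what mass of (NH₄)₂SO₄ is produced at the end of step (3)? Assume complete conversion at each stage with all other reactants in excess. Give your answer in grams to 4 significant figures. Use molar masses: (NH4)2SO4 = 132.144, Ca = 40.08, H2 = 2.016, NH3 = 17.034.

90.18 g

n(Ca) = 82.06 / 40.08 = 2.0474 mol.
Reaction (1): Ca→H2 ratio 1:1 ⇒ n(H2) = 2.0474 mol.
Reaction (2): H2→NH3 ratio 3:2 ⇒ n(NH3) = 1.3649 mol.
Reaction (3): NH3→(NH4)2SO4 ratio 2:1 ⇒ n((NH4)2SO4) = 0.68247 mol.
Mass of (NH4)2SO4 = 0.68247 × 132.144 = 90.184 g.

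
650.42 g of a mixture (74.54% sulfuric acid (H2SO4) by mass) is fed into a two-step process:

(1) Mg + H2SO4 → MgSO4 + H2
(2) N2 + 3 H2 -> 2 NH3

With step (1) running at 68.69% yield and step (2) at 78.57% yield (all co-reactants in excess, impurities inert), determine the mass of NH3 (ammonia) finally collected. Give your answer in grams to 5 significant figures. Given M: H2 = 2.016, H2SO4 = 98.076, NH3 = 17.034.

30.297 g

Pure H2SO4 = 650.42 × 0.7454 = 484.823 g.
n(H2SO4) = 484.823 / 98.076 = 4.94334 mol.
Step 1 (H2SO4:H2 = 1:1): theoretical n(H2) = 4.94334 mol; at 68.69% yield, n(H2) = 3.39558 mol.
Step 2 (H2:NH3 = 3:2): theoretical n(NH3) = 2.26372 mol, so theoretical mass = 2.26372 × 17.034 = 38.5602 g.
At 78.57% yield, actual mass of NH3 = 38.5602 × 0.7857 = 30.2968 g.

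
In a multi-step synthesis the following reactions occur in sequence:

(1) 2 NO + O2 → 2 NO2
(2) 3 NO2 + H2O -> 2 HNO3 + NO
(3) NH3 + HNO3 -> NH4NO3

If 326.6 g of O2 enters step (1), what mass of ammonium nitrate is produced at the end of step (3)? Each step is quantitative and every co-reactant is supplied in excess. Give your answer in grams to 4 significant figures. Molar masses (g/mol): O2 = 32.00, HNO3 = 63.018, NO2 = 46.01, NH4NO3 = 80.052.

n(O2) = 326.6 / 32.00 = 10.206 mol.
Reaction (1): O2→NO2 ratio 1:2 ⇒ n(NO2) = 20.413 mol.
Reaction (2): NO2→HNO3 ratio 3:2 ⇒ n(HNO3) = 13.608 mol.
Reaction (3): HNO3→NH4NO3 ratio 1:1 ⇒ n(NH4NO3) = 13.608 mol.
Mass of NH4NO3 = 13.608 × 80.052 = 1089.4 g.

1089 g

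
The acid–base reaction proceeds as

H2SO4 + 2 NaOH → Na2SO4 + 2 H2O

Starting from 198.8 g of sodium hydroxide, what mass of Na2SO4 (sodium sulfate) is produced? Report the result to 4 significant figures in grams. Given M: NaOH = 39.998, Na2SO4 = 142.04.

353.0 g

n(NaOH) = 198.80 g / 39.998 g/mol = 4.9702 mol.
From the equation the NaOH:Na2SO4 mole ratio is 2:1, so n(Na2SO4) = 4.9702 × 1/2 = 2.4851 mol.
Mass of Na2SO4 = 2.4851 mol × 142.04 g/mol = 352.99 g.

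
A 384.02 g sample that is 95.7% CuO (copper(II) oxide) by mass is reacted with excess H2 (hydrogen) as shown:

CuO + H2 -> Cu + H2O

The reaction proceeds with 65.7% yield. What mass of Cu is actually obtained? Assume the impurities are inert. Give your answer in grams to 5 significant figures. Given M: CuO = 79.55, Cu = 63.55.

Pure CuO available = 384.02 g × 0.957 = 367.507 g.
n(CuO) = 367.507 g / 79.55 g/mol = 4.61983 mol.
From the equation the CuO:Cu mole ratio is 1:1, so n(Cu) = 4.61983 × 1/1 = 4.61983 mol.
Mass of Cu = 4.61983 mol × 63.55 g/mol = 293.590 g.
Actual mass collected = 293.590 g × 0.657 = 192.889 g.

192.89 g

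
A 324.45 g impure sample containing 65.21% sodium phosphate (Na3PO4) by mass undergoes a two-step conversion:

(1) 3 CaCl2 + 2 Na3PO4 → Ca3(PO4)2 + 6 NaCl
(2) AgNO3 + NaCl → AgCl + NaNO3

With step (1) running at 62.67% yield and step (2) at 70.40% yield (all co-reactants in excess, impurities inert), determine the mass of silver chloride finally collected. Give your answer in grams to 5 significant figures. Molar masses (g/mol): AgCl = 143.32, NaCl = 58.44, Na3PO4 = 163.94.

Pure Na3PO4 = 324.45 × 0.6521 = 211.574 g.
n(Na3PO4) = 211.574 / 163.94 = 1.29056 mol.
Step 1 (Na3PO4:NaCl = 2:6): theoretical n(NaCl) = 3.87167 mol; at 62.67% yield, n(NaCl) = 2.42638 mol.
Step 2 (NaCl:AgCl = 1:1): theoretical n(AgCl) = 2.42638 mol, so theoretical mass = 2.42638 × 143.32 = 347.748 g.
At 70.40% yield, actual mass of AgCl = 347.748 × 0.7040 = 244.815 g.

244.81 g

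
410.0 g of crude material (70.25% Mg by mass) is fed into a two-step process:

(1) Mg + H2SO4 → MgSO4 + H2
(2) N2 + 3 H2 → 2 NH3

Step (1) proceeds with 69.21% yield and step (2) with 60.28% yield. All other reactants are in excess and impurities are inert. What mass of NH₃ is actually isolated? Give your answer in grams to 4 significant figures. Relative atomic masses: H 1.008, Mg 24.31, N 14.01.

56.13 g

Pure Mg = 410.0 × 0.7025 = 288.02 g.
M(Mg) = 24.31 g/mol.
M(NH3) = 14.01 + 3(1.008) = 17.034 g/mol.
n(Mg) = 288.02 / 24.31 = 11.848 mol.
Step 1 (Mg:H2 = 1:1): theoretical n(H2) = 11.848 mol; at 69.21% yield, n(H2) = 8.2000 mol.
Step 2 (H2:NH3 = 3:2): theoretical n(NH3) = 5.4667 mol, so theoretical mass = 5.4667 × 17.034 = 93.119 g.
At 60.28% yield, actual mass of NH3 = 93.119 × 0.6028 = 56.132 g.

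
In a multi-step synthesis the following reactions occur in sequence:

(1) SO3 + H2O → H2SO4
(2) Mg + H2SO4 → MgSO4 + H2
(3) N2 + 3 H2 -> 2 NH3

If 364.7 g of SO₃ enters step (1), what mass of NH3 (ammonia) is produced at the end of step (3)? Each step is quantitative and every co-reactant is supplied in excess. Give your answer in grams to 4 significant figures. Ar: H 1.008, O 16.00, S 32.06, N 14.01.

M(SO3) = 32.06 + 3(16.00) = 80.06 g/mol.
M(NH3) = 14.01 + 3(1.008) = 17.034 g/mol.
n(SO3) = 364.7 / 80.06 = 4.5553 mol.
Reaction (1): SO3→H2SO4 ratio 1:1 ⇒ n(H2SO4) = 4.5553 mol.
Reaction (2): H2SO4→H2 ratio 1:1 ⇒ n(H2) = 4.5553 mol.
Reaction (3): H2→NH3 ratio 3:2 ⇒ n(NH3) = 3.0369 mol.
Mass of NH3 = 3.0369 × 17.034 = 51.730 g.

51.73 g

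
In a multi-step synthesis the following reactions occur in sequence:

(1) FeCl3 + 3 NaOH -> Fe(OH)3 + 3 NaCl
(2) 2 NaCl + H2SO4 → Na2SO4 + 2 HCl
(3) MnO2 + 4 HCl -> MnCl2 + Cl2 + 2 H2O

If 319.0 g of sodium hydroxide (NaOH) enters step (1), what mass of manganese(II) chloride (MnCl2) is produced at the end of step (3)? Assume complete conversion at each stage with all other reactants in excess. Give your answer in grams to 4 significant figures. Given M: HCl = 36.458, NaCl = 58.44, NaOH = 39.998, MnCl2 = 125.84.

n(NaOH) = 319.0 / 39.998 = 7.9754 mol.
Reaction (1): NaOH→NaCl ratio 3:3 ⇒ n(NaCl) = 7.9754 mol.
Reaction (2): NaCl→HCl ratio 2:2 ⇒ n(HCl) = 7.9754 mol.
Reaction (3): HCl→MnCl2 ratio 4:1 ⇒ n(MnCl2) = 1.9938 mol.
Mass of MnCl2 = 1.9938 × 125.84 = 250.91 g.

250.9 g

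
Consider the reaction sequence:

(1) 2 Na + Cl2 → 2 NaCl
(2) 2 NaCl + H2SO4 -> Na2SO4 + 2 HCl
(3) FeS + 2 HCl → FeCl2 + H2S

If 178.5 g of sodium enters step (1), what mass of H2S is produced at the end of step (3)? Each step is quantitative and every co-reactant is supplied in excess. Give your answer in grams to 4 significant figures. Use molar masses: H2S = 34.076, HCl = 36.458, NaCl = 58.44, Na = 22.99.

132.3 g

n(Na) = 178.5 / 22.99 = 7.7642 mol.
Reaction (1): Na→NaCl ratio 2:2 ⇒ n(NaCl) = 7.7642 mol.
Reaction (2): NaCl→HCl ratio 2:2 ⇒ n(HCl) = 7.7642 mol.
Reaction (3): HCl→H2S ratio 2:1 ⇒ n(H2S) = 3.8821 mol.
Mass of H2S = 3.8821 × 34.076 = 132.29 g.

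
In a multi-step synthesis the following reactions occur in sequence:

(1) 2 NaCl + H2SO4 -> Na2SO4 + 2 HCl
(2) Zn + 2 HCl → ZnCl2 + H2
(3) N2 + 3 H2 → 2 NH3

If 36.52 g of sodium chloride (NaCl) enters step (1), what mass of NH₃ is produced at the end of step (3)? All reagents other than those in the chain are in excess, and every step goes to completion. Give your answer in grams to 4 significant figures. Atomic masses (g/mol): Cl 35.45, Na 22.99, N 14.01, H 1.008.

3.548 g

M(NaCl) = 22.99 + 35.45 = 58.44 g/mol.
M(NH3) = 14.01 + 3(1.008) = 17.034 g/mol.
n(NaCl) = 36.52 / 58.44 = 0.62491 mol.
Reaction (1): NaCl→HCl ratio 2:2 ⇒ n(HCl) = 0.62491 mol.
Reaction (2): HCl→H2 ratio 2:1 ⇒ n(H2) = 0.31246 mol.
Reaction (3): H2→NH3 ratio 3:2 ⇒ n(NH3) = 0.20830 mol.
Mass of NH3 = 0.20830 × 17.034 = 3.5483 g.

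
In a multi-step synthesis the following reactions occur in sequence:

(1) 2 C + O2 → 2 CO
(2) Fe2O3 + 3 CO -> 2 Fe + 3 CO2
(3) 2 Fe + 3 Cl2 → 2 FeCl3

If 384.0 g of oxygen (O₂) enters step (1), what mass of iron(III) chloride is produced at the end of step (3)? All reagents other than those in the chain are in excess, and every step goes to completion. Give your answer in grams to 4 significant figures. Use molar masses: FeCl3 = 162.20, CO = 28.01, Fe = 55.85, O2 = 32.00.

n(O2) = 384.0 / 32.00 = 12.000 mol.
Reaction (1): O2→CO ratio 1:2 ⇒ n(CO) = 24.000 mol.
Reaction (2): CO→Fe ratio 3:2 ⇒ n(Fe) = 16.000 mol.
Reaction (3): Fe→FeCl3 ratio 2:2 ⇒ n(FeCl3) = 16.000 mol.
Mass of FeCl3 = 16.000 × 162.20 = 2595.2 g.

2595 g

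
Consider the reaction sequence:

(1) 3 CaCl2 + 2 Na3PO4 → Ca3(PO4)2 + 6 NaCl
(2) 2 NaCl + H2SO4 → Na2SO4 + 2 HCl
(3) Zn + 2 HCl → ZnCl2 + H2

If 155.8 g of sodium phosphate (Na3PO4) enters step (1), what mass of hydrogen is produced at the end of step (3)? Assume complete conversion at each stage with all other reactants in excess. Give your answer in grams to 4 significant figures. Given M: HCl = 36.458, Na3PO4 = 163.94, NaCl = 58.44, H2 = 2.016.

2.874 g

n(Na3PO4) = 155.8 / 163.94 = 0.95035 mol.
Reaction (1): Na3PO4→NaCl ratio 2:6 ⇒ n(NaCl) = 2.8510 mol.
Reaction (2): NaCl→HCl ratio 2:2 ⇒ n(HCl) = 2.8510 mol.
Reaction (3): HCl→H2 ratio 2:1 ⇒ n(H2) = 1.4255 mol.
Mass of H2 = 1.4255 × 2.016 = 2.8739 g.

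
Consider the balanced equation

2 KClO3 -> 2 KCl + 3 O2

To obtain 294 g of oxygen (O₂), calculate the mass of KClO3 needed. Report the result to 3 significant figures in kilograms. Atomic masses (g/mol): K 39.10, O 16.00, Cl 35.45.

M(O2) = 2(16.00) = 32.00 g/mol.
M(KClO3) = 39.10 + 35.45 + 3(16.00) = 122.55 g/mol.
n(O2) = 294.0 g / 32.00 g/mol = 9.188 mol.
From the equation the O2:KClO3 mole ratio is 3:2, so n(KClO3) = 9.188 × 2/3 = 6.125 mol.
Mass of KClO3 = 6.125 mol × 122.55 g/mol = 750.6 g.
Converting to kg: 750.6 g = 0.751 kg.

0.751 kg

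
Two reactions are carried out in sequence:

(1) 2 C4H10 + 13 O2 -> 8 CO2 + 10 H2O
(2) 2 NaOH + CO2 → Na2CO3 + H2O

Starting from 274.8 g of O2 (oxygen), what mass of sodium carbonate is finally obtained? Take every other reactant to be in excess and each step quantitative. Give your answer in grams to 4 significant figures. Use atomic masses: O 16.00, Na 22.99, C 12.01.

560.1 g

M(O2) = 2(16.00) = 32.00 g/mol.
M(Na2CO3) = 2(22.99) + 12.01 + 3(16.00) = 105.99 g/mol.
n(O2) = 274.80 / 32.00 = 8.5875 mol.
Step 1 gives a 13:8 ratio of O2 to CO2, so n(CO2) = 5.2846 mol.
In step 2 the CO2:Na2CO3 ratio is 1:1, so n(Na2CO3) = 5.2846 mol.
Mass of Na2CO3 = 5.2846 × 105.99 = 560.12 g.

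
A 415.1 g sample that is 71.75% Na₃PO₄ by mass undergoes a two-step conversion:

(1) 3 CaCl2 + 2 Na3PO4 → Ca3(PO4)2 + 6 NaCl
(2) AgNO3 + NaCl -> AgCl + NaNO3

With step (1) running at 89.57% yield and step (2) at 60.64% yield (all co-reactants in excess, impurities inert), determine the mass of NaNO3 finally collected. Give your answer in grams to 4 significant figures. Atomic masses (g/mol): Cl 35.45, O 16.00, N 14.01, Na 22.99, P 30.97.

251.6 g

Pure Na3PO4 = 415.1 × 0.7175 = 297.83 g.
M(Na3PO4) = 3(22.99) + 30.97 + 4(16.00) = 163.94 g/mol.
M(NaNO3) = 22.99 + 14.01 + 3(16.00) = 85.00 g/mol.
n(Na3PO4) = 297.83 / 163.94 = 1.8167 mol.
Step 1 (Na3PO4:NaCl = 2:6): theoretical n(NaCl) = 5.4502 mol; at 89.57% yield, n(NaCl) = 4.8817 mol.
Step 2 (NaCl:NaNO3 = 1:1): theoretical n(NaNO3) = 4.8817 mol, so theoretical mass = 4.8817 × 85.00 = 414.95 g.
At 60.64% yield, actual mass of NaNO3 = 414.95 × 0.6064 = 251.62 g.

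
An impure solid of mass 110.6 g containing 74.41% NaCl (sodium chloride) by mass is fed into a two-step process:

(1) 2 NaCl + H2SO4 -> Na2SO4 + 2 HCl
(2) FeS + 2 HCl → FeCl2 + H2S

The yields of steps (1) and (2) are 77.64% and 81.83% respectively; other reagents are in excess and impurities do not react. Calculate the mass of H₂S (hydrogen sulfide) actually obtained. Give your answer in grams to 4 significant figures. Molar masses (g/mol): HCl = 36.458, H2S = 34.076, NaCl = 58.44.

15.24 g

Pure NaCl = 110.6 × 0.7441 = 82.297 g.
n(NaCl) = 82.297 / 58.44 = 1.4082 mol.
Step 1 (NaCl:HCl = 2:2): theoretical n(HCl) = 1.4082 mol; at 77.64% yield, n(HCl) = 1.0934 mol.
Step 2 (HCl:H2S = 2:1): theoretical n(H2S) = 0.54668 mol, so theoretical mass = 0.54668 × 34.076 = 18.629 g.
At 81.83% yield, actual mass of H2S = 18.629 × 0.8183 = 15.244 g.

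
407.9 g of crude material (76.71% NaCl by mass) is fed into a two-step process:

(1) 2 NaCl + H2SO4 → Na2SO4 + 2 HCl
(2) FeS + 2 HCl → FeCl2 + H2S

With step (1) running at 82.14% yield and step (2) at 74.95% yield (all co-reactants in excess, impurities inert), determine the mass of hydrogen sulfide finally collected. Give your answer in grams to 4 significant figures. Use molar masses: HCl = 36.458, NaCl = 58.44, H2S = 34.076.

Pure NaCl = 407.9 × 0.7671 = 312.90 g.
n(NaCl) = 312.90 / 58.44 = 5.3542 mol.
Step 1 (NaCl:HCl = 2:2): theoretical n(HCl) = 5.3542 mol; at 82.14% yield, n(HCl) = 4.3979 mol.
Step 2 (HCl:H2S = 2:1): theoretical n(H2S) = 2.1990 mol, so theoretical mass = 2.1990 × 34.076 = 74.932 g.
At 74.95% yield, actual mass of H2S = 74.932 × 0.7495 = 56.162 g.

56.16 g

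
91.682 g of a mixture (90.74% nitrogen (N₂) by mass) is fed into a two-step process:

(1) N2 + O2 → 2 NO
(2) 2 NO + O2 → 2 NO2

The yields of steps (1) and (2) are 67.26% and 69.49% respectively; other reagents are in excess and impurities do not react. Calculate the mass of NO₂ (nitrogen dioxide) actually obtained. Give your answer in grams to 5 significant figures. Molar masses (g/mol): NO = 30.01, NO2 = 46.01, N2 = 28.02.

Pure N2 = 91.682 × 0.9074 = 83.1922 g.
n(N2) = 83.1922 / 28.02 = 2.96903 mol.
Step 1 (N2:NO = 1:2): theoretical n(NO) = 5.93806 mol; at 67.26% yield, n(NO) = 3.99394 mol.
Step 2 (NO:NO2 = 2:2): theoretical n(NO2) = 3.99394 mol, so theoretical mass = 3.99394 × 46.01 = 183.761 g.
At 69.49% yield, actual mass of NO2 = 183.761 × 0.6949 = 127.696 g.

127.70 g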